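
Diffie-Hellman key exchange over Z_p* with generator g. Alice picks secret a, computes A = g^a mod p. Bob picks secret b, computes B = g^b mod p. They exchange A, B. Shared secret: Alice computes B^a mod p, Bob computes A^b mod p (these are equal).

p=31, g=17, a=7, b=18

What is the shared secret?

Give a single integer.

Answer: 8

Derivation:
A = 17^7 mod 31  (bits of 7 = 111)
  bit 0 = 1: r = r^2 * 17 mod 31 = 1^2 * 17 = 1*17 = 17
  bit 1 = 1: r = r^2 * 17 mod 31 = 17^2 * 17 = 10*17 = 15
  bit 2 = 1: r = r^2 * 17 mod 31 = 15^2 * 17 = 8*17 = 12
  -> A = 12
B = 17^18 mod 31  (bits of 18 = 10010)
  bit 0 = 1: r = r^2 * 17 mod 31 = 1^2 * 17 = 1*17 = 17
  bit 1 = 0: r = r^2 mod 31 = 17^2 = 10
  bit 2 = 0: r = r^2 mod 31 = 10^2 = 7
  bit 3 = 1: r = r^2 * 17 mod 31 = 7^2 * 17 = 18*17 = 27
  bit 4 = 0: r = r^2 mod 31 = 27^2 = 16
  -> B = 16
s = B^a = 16^7 mod 31  (bits of 7 = 111)
  bit 0 = 1: r = r^2 * 16 mod 31 = 1^2 * 16 = 1*16 = 16
  bit 1 = 1: r = r^2 * 16 mod 31 = 16^2 * 16 = 8*16 = 4
  bit 2 = 1: r = r^2 * 16 mod 31 = 4^2 * 16 = 16*16 = 8
  -> s = B^a = 8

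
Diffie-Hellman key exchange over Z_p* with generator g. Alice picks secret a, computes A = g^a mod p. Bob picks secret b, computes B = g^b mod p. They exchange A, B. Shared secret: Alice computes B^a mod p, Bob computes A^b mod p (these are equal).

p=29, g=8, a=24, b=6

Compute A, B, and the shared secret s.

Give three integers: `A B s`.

A = 8^24 mod 29  (bits of 24 = 11000)
  bit 0 = 1: r = r^2 * 8 mod 29 = 1^2 * 8 = 1*8 = 8
  bit 1 = 1: r = r^2 * 8 mod 29 = 8^2 * 8 = 6*8 = 19
  bit 2 = 0: r = r^2 mod 29 = 19^2 = 13
  bit 3 = 0: r = r^2 mod 29 = 13^2 = 24
  bit 4 = 0: r = r^2 mod 29 = 24^2 = 25
  -> A = 25
B = 8^6 mod 29  (bits of 6 = 110)
  bit 0 = 1: r = r^2 * 8 mod 29 = 1^2 * 8 = 1*8 = 8
  bit 1 = 1: r = r^2 * 8 mod 29 = 8^2 * 8 = 6*8 = 19
  bit 2 = 0: r = r^2 mod 29 = 19^2 = 13
  -> B = 13
s = B^a = 13^24 mod 29  (bits of 24 = 11000)
  bit 0 = 1: r = r^2 * 13 mod 29 = 1^2 * 13 = 1*13 = 13
  bit 1 = 1: r = r^2 * 13 mod 29 = 13^2 * 13 = 24*13 = 22
  bit 2 = 0: r = r^2 mod 29 = 22^2 = 20
  bit 3 = 0: r = r^2 mod 29 = 20^2 = 23
  bit 4 = 0: r = r^2 mod 29 = 23^2 = 7
  -> s = B^a = 7

Answer: 25 13 7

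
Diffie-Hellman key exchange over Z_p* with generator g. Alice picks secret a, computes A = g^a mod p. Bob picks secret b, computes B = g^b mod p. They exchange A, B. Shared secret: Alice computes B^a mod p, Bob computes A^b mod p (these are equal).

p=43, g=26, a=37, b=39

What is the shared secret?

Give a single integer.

Answer: 27

Derivation:
A = 26^37 mod 43  (bits of 37 = 100101)
  bit 0 = 1: r = r^2 * 26 mod 43 = 1^2 * 26 = 1*26 = 26
  bit 1 = 0: r = r^2 mod 43 = 26^2 = 31
  bit 2 = 0: r = r^2 mod 43 = 31^2 = 15
  bit 3 = 1: r = r^2 * 26 mod 43 = 15^2 * 26 = 10*26 = 2
  bit 4 = 0: r = r^2 mod 43 = 2^2 = 4
  bit 5 = 1: r = r^2 * 26 mod 43 = 4^2 * 26 = 16*26 = 29
  -> A = 29
B = 26^39 mod 43  (bits of 39 = 100111)
  bit 0 = 1: r = r^2 * 26 mod 43 = 1^2 * 26 = 1*26 = 26
  bit 1 = 0: r = r^2 mod 43 = 26^2 = 31
  bit 2 = 0: r = r^2 mod 43 = 31^2 = 15
  bit 3 = 1: r = r^2 * 26 mod 43 = 15^2 * 26 = 10*26 = 2
  bit 4 = 1: r = r^2 * 26 mod 43 = 2^2 * 26 = 4*26 = 18
  bit 5 = 1: r = r^2 * 26 mod 43 = 18^2 * 26 = 23*26 = 39
  -> B = 39
s = B^a = 39^37 mod 43  (bits of 37 = 100101)
  bit 0 = 1: r = r^2 * 39 mod 43 = 1^2 * 39 = 1*39 = 39
  bit 1 = 0: r = r^2 mod 43 = 39^2 = 16
  bit 2 = 0: r = r^2 mod 43 = 16^2 = 41
  bit 3 = 1: r = r^2 * 39 mod 43 = 41^2 * 39 = 4*39 = 27
  bit 4 = 0: r = r^2 mod 43 = 27^2 = 41
  bit 5 = 1: r = r^2 * 39 mod 43 = 41^2 * 39 = 4*39 = 27
  -> s = B^a = 27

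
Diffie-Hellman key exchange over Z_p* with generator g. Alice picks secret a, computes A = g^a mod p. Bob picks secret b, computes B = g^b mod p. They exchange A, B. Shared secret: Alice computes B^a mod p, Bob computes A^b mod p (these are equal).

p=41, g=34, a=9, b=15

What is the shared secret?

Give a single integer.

A = 34^9 mod 41  (bits of 9 = 1001)
  bit 0 = 1: r = r^2 * 34 mod 41 = 1^2 * 34 = 1*34 = 34
  bit 1 = 0: r = r^2 mod 41 = 34^2 = 8
  bit 2 = 0: r = r^2 mod 41 = 8^2 = 23
  bit 3 = 1: r = r^2 * 34 mod 41 = 23^2 * 34 = 37*34 = 28
  -> A = 28
B = 34^15 mod 41  (bits of 15 = 1111)
  bit 0 = 1: r = r^2 * 34 mod 41 = 1^2 * 34 = 1*34 = 34
  bit 1 = 1: r = r^2 * 34 mod 41 = 34^2 * 34 = 8*34 = 26
  bit 2 = 1: r = r^2 * 34 mod 41 = 26^2 * 34 = 20*34 = 24
  bit 3 = 1: r = r^2 * 34 mod 41 = 24^2 * 34 = 2*34 = 27
  -> B = 27
s = B^a = 27^9 mod 41  (bits of 9 = 1001)
  bit 0 = 1: r = r^2 * 27 mod 41 = 1^2 * 27 = 1*27 = 27
  bit 1 = 0: r = r^2 mod 41 = 27^2 = 32
  bit 2 = 0: r = r^2 mod 41 = 32^2 = 40
  bit 3 = 1: r = r^2 * 27 mod 41 = 40^2 * 27 = 1*27 = 27
  -> s = B^a = 27

Answer: 27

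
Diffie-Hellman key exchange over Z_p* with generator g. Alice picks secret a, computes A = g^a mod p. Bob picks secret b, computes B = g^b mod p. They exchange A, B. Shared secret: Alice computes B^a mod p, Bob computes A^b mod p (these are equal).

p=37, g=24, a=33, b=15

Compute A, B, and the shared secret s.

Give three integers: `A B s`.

A = 24^33 mod 37  (bits of 33 = 100001)
  bit 0 = 1: r = r^2 * 24 mod 37 = 1^2 * 24 = 1*24 = 24
  bit 1 = 0: r = r^2 mod 37 = 24^2 = 21
  bit 2 = 0: r = r^2 mod 37 = 21^2 = 34
  bit 3 = 0: r = r^2 mod 37 = 34^2 = 9
  bit 4 = 0: r = r^2 mod 37 = 9^2 = 7
  bit 5 = 1: r = r^2 * 24 mod 37 = 7^2 * 24 = 12*24 = 29
  -> A = 29
B = 24^15 mod 37  (bits of 15 = 1111)
  bit 0 = 1: r = r^2 * 24 mod 37 = 1^2 * 24 = 1*24 = 24
  bit 1 = 1: r = r^2 * 24 mod 37 = 24^2 * 24 = 21*24 = 23
  bit 2 = 1: r = r^2 * 24 mod 37 = 23^2 * 24 = 11*24 = 5
  bit 3 = 1: r = r^2 * 24 mod 37 = 5^2 * 24 = 25*24 = 8
  -> B = 8
s = B^a = 8^33 mod 37  (bits of 33 = 100001)
  bit 0 = 1: r = r^2 * 8 mod 37 = 1^2 * 8 = 1*8 = 8
  bit 1 = 0: r = r^2 mod 37 = 8^2 = 27
  bit 2 = 0: r = r^2 mod 37 = 27^2 = 26
  bit 3 = 0: r = r^2 mod 37 = 26^2 = 10
  bit 4 = 0: r = r^2 mod 37 = 10^2 = 26
  bit 5 = 1: r = r^2 * 8 mod 37 = 26^2 * 8 = 10*8 = 6
  -> s = B^a = 6

Answer: 29 8 6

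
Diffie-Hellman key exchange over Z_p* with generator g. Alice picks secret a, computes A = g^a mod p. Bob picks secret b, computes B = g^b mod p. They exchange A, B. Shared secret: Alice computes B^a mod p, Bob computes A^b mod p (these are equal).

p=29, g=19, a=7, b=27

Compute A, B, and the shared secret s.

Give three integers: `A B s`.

Answer: 12 26 17

Derivation:
A = 19^7 mod 29  (bits of 7 = 111)
  bit 0 = 1: r = r^2 * 19 mod 29 = 1^2 * 19 = 1*19 = 19
  bit 1 = 1: r = r^2 * 19 mod 29 = 19^2 * 19 = 13*19 = 15
  bit 2 = 1: r = r^2 * 19 mod 29 = 15^2 * 19 = 22*19 = 12
  -> A = 12
B = 19^27 mod 29  (bits of 27 = 11011)
  bit 0 = 1: r = r^2 * 19 mod 29 = 1^2 * 19 = 1*19 = 19
  bit 1 = 1: r = r^2 * 19 mod 29 = 19^2 * 19 = 13*19 = 15
  bit 2 = 0: r = r^2 mod 29 = 15^2 = 22
  bit 3 = 1: r = r^2 * 19 mod 29 = 22^2 * 19 = 20*19 = 3
  bit 4 = 1: r = r^2 * 19 mod 29 = 3^2 * 19 = 9*19 = 26
  -> B = 26
s = B^a = 26^7 mod 29  (bits of 7 = 111)
  bit 0 = 1: r = r^2 * 26 mod 29 = 1^2 * 26 = 1*26 = 26
  bit 1 = 1: r = r^2 * 26 mod 29 = 26^2 * 26 = 9*26 = 2
  bit 2 = 1: r = r^2 * 26 mod 29 = 2^2 * 26 = 4*26 = 17
  -> s = B^a = 17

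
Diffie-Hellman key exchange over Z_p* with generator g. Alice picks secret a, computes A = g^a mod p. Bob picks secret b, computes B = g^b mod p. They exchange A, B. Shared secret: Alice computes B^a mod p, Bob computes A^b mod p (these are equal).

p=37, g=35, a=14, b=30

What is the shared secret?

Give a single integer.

Answer: 10

Derivation:
A = 35^14 mod 37  (bits of 14 = 1110)
  bit 0 = 1: r = r^2 * 35 mod 37 = 1^2 * 35 = 1*35 = 35
  bit 1 = 1: r = r^2 * 35 mod 37 = 35^2 * 35 = 4*35 = 29
  bit 2 = 1: r = r^2 * 35 mod 37 = 29^2 * 35 = 27*35 = 20
  bit 3 = 0: r = r^2 mod 37 = 20^2 = 30
  -> A = 30
B = 35^30 mod 37  (bits of 30 = 11110)
  bit 0 = 1: r = r^2 * 35 mod 37 = 1^2 * 35 = 1*35 = 35
  bit 1 = 1: r = r^2 * 35 mod 37 = 35^2 * 35 = 4*35 = 29
  bit 2 = 1: r = r^2 * 35 mod 37 = 29^2 * 35 = 27*35 = 20
  bit 3 = 1: r = r^2 * 35 mod 37 = 20^2 * 35 = 30*35 = 14
  bit 4 = 0: r = r^2 mod 37 = 14^2 = 11
  -> B = 11
s = B^a = 11^14 mod 37  (bits of 14 = 1110)
  bit 0 = 1: r = r^2 * 11 mod 37 = 1^2 * 11 = 1*11 = 11
  bit 1 = 1: r = r^2 * 11 mod 37 = 11^2 * 11 = 10*11 = 36
  bit 2 = 1: r = r^2 * 11 mod 37 = 36^2 * 11 = 1*11 = 11
  bit 3 = 0: r = r^2 mod 37 = 11^2 = 10
  -> s = B^a = 10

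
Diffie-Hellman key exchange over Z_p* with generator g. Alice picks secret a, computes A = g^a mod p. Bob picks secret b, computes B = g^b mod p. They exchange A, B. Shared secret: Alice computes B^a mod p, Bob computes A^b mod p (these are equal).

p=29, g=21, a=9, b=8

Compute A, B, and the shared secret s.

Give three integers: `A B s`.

Answer: 14 20 23

Derivation:
A = 21^9 mod 29  (bits of 9 = 1001)
  bit 0 = 1: r = r^2 * 21 mod 29 = 1^2 * 21 = 1*21 = 21
  bit 1 = 0: r = r^2 mod 29 = 21^2 = 6
  bit 2 = 0: r = r^2 mod 29 = 6^2 = 7
  bit 3 = 1: r = r^2 * 21 mod 29 = 7^2 * 21 = 20*21 = 14
  -> A = 14
B = 21^8 mod 29  (bits of 8 = 1000)
  bit 0 = 1: r = r^2 * 21 mod 29 = 1^2 * 21 = 1*21 = 21
  bit 1 = 0: r = r^2 mod 29 = 21^2 = 6
  bit 2 = 0: r = r^2 mod 29 = 6^2 = 7
  bit 3 = 0: r = r^2 mod 29 = 7^2 = 20
  -> B = 20
s = B^a = 20^9 mod 29  (bits of 9 = 1001)
  bit 0 = 1: r = r^2 * 20 mod 29 = 1^2 * 20 = 1*20 = 20
  bit 1 = 0: r = r^2 mod 29 = 20^2 = 23
  bit 2 = 0: r = r^2 mod 29 = 23^2 = 7
  bit 3 = 1: r = r^2 * 20 mod 29 = 7^2 * 20 = 20*20 = 23
  -> s = B^a = 23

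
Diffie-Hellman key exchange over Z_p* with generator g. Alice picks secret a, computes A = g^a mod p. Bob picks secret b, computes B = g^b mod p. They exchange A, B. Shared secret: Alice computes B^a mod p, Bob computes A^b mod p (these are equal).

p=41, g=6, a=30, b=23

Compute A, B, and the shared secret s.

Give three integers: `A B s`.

A = 6^30 mod 41  (bits of 30 = 11110)
  bit 0 = 1: r = r^2 * 6 mod 41 = 1^2 * 6 = 1*6 = 6
  bit 1 = 1: r = r^2 * 6 mod 41 = 6^2 * 6 = 36*6 = 11
  bit 2 = 1: r = r^2 * 6 mod 41 = 11^2 * 6 = 39*6 = 29
  bit 3 = 1: r = r^2 * 6 mod 41 = 29^2 * 6 = 21*6 = 3
  bit 4 = 0: r = r^2 mod 41 = 3^2 = 9
  -> A = 9
B = 6^23 mod 41  (bits of 23 = 10111)
  bit 0 = 1: r = r^2 * 6 mod 41 = 1^2 * 6 = 1*6 = 6
  bit 1 = 0: r = r^2 mod 41 = 6^2 = 36
  bit 2 = 1: r = r^2 * 6 mod 41 = 36^2 * 6 = 25*6 = 27
  bit 3 = 1: r = r^2 * 6 mod 41 = 27^2 * 6 = 32*6 = 28
  bit 4 = 1: r = r^2 * 6 mod 41 = 28^2 * 6 = 5*6 = 30
  -> B = 30
s = B^a = 30^30 mod 41  (bits of 30 = 11110)
  bit 0 = 1: r = r^2 * 30 mod 41 = 1^2 * 30 = 1*30 = 30
  bit 1 = 1: r = r^2 * 30 mod 41 = 30^2 * 30 = 39*30 = 22
  bit 2 = 1: r = r^2 * 30 mod 41 = 22^2 * 30 = 33*30 = 6
  bit 3 = 1: r = r^2 * 30 mod 41 = 6^2 * 30 = 36*30 = 14
  bit 4 = 0: r = r^2 mod 41 = 14^2 = 32
  -> s = B^a = 32

Answer: 9 30 32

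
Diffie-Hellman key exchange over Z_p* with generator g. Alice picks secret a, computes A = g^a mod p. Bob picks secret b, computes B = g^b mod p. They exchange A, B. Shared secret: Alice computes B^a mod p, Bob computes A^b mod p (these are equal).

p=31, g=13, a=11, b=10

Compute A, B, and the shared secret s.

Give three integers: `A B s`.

Answer: 3 5 25

Derivation:
A = 13^11 mod 31  (bits of 11 = 1011)
  bit 0 = 1: r = r^2 * 13 mod 31 = 1^2 * 13 = 1*13 = 13
  bit 1 = 0: r = r^2 mod 31 = 13^2 = 14
  bit 2 = 1: r = r^2 * 13 mod 31 = 14^2 * 13 = 10*13 = 6
  bit 3 = 1: r = r^2 * 13 mod 31 = 6^2 * 13 = 5*13 = 3
  -> A = 3
B = 13^10 mod 31  (bits of 10 = 1010)
  bit 0 = 1: r = r^2 * 13 mod 31 = 1^2 * 13 = 1*13 = 13
  bit 1 = 0: r = r^2 mod 31 = 13^2 = 14
  bit 2 = 1: r = r^2 * 13 mod 31 = 14^2 * 13 = 10*13 = 6
  bit 3 = 0: r = r^2 mod 31 = 6^2 = 5
  -> B = 5
s = B^a = 5^11 mod 31  (bits of 11 = 1011)
  bit 0 = 1: r = r^2 * 5 mod 31 = 1^2 * 5 = 1*5 = 5
  bit 1 = 0: r = r^2 mod 31 = 5^2 = 25
  bit 2 = 1: r = r^2 * 5 mod 31 = 25^2 * 5 = 5*5 = 25
  bit 3 = 1: r = r^2 * 5 mod 31 = 25^2 * 5 = 5*5 = 25
  -> s = B^a = 25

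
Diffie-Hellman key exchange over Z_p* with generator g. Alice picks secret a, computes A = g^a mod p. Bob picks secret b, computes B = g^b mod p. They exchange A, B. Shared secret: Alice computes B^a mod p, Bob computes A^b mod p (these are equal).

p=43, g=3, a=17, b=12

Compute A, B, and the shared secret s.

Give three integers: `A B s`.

Answer: 26 4 21

Derivation:
A = 3^17 mod 43  (bits of 17 = 10001)
  bit 0 = 1: r = r^2 * 3 mod 43 = 1^2 * 3 = 1*3 = 3
  bit 1 = 0: r = r^2 mod 43 = 3^2 = 9
  bit 2 = 0: r = r^2 mod 43 = 9^2 = 38
  bit 3 = 0: r = r^2 mod 43 = 38^2 = 25
  bit 4 = 1: r = r^2 * 3 mod 43 = 25^2 * 3 = 23*3 = 26
  -> A = 26
B = 3^12 mod 43  (bits of 12 = 1100)
  bit 0 = 1: r = r^2 * 3 mod 43 = 1^2 * 3 = 1*3 = 3
  bit 1 = 1: r = r^2 * 3 mod 43 = 3^2 * 3 = 9*3 = 27
  bit 2 = 0: r = r^2 mod 43 = 27^2 = 41
  bit 3 = 0: r = r^2 mod 43 = 41^2 = 4
  -> B = 4
s = B^a = 4^17 mod 43  (bits of 17 = 10001)
  bit 0 = 1: r = r^2 * 4 mod 43 = 1^2 * 4 = 1*4 = 4
  bit 1 = 0: r = r^2 mod 43 = 4^2 = 16
  bit 2 = 0: r = r^2 mod 43 = 16^2 = 41
  bit 3 = 0: r = r^2 mod 43 = 41^2 = 4
  bit 4 = 1: r = r^2 * 4 mod 43 = 4^2 * 4 = 16*4 = 21
  -> s = B^a = 21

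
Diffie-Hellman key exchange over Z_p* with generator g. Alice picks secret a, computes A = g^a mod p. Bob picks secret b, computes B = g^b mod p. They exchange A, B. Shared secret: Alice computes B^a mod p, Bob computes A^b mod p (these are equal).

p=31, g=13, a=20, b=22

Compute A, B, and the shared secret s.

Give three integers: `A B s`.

Answer: 25 9 25

Derivation:
A = 13^20 mod 31  (bits of 20 = 10100)
  bit 0 = 1: r = r^2 * 13 mod 31 = 1^2 * 13 = 1*13 = 13
  bit 1 = 0: r = r^2 mod 31 = 13^2 = 14
  bit 2 = 1: r = r^2 * 13 mod 31 = 14^2 * 13 = 10*13 = 6
  bit 3 = 0: r = r^2 mod 31 = 6^2 = 5
  bit 4 = 0: r = r^2 mod 31 = 5^2 = 25
  -> A = 25
B = 13^22 mod 31  (bits of 22 = 10110)
  bit 0 = 1: r = r^2 * 13 mod 31 = 1^2 * 13 = 1*13 = 13
  bit 1 = 0: r = r^2 mod 31 = 13^2 = 14
  bit 2 = 1: r = r^2 * 13 mod 31 = 14^2 * 13 = 10*13 = 6
  bit 3 = 1: r = r^2 * 13 mod 31 = 6^2 * 13 = 5*13 = 3
  bit 4 = 0: r = r^2 mod 31 = 3^2 = 9
  -> B = 9
s = B^a = 9^20 mod 31  (bits of 20 = 10100)
  bit 0 = 1: r = r^2 * 9 mod 31 = 1^2 * 9 = 1*9 = 9
  bit 1 = 0: r = r^2 mod 31 = 9^2 = 19
  bit 2 = 1: r = r^2 * 9 mod 31 = 19^2 * 9 = 20*9 = 25
  bit 3 = 0: r = r^2 mod 31 = 25^2 = 5
  bit 4 = 0: r = r^2 mod 31 = 5^2 = 25
  -> s = B^a = 25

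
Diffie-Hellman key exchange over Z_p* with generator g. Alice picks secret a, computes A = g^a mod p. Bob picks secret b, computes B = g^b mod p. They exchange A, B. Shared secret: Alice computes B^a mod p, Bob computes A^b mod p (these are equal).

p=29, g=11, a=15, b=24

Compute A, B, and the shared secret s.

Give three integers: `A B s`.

A = 11^15 mod 29  (bits of 15 = 1111)
  bit 0 = 1: r = r^2 * 11 mod 29 = 1^2 * 11 = 1*11 = 11
  bit 1 = 1: r = r^2 * 11 mod 29 = 11^2 * 11 = 5*11 = 26
  bit 2 = 1: r = r^2 * 11 mod 29 = 26^2 * 11 = 9*11 = 12
  bit 3 = 1: r = r^2 * 11 mod 29 = 12^2 * 11 = 28*11 = 18
  -> A = 18
B = 11^24 mod 29  (bits of 24 = 11000)
  bit 0 = 1: r = r^2 * 11 mod 29 = 1^2 * 11 = 1*11 = 11
  bit 1 = 1: r = r^2 * 11 mod 29 = 11^2 * 11 = 5*11 = 26
  bit 2 = 0: r = r^2 mod 29 = 26^2 = 9
  bit 3 = 0: r = r^2 mod 29 = 9^2 = 23
  bit 4 = 0: r = r^2 mod 29 = 23^2 = 7
  -> B = 7
s = B^a = 7^15 mod 29  (bits of 15 = 1111)
  bit 0 = 1: r = r^2 * 7 mod 29 = 1^2 * 7 = 1*7 = 7
  bit 1 = 1: r = r^2 * 7 mod 29 = 7^2 * 7 = 20*7 = 24
  bit 2 = 1: r = r^2 * 7 mod 29 = 24^2 * 7 = 25*7 = 1
  bit 3 = 1: r = r^2 * 7 mod 29 = 1^2 * 7 = 1*7 = 7
  -> s = B^a = 7

Answer: 18 7 7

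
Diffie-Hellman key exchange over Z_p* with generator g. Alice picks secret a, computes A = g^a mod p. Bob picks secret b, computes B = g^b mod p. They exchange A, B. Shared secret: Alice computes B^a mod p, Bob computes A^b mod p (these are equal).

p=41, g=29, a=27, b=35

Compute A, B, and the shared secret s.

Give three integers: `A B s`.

A = 29^27 mod 41  (bits of 27 = 11011)
  bit 0 = 1: r = r^2 * 29 mod 41 = 1^2 * 29 = 1*29 = 29
  bit 1 = 1: r = r^2 * 29 mod 41 = 29^2 * 29 = 21*29 = 35
  bit 2 = 0: r = r^2 mod 41 = 35^2 = 36
  bit 3 = 1: r = r^2 * 29 mod 41 = 36^2 * 29 = 25*29 = 28
  bit 4 = 1: r = r^2 * 29 mod 41 = 28^2 * 29 = 5*29 = 22
  -> A = 22
B = 29^35 mod 41  (bits of 35 = 100011)
  bit 0 = 1: r = r^2 * 29 mod 41 = 1^2 * 29 = 1*29 = 29
  bit 1 = 0: r = r^2 mod 41 = 29^2 = 21
  bit 2 = 0: r = r^2 mod 41 = 21^2 = 31
  bit 3 = 0: r = r^2 mod 41 = 31^2 = 18
  bit 4 = 1: r = r^2 * 29 mod 41 = 18^2 * 29 = 37*29 = 7
  bit 5 = 1: r = r^2 * 29 mod 41 = 7^2 * 29 = 8*29 = 27
  -> B = 27
s = B^a = 27^27 mod 41  (bits of 27 = 11011)
  bit 0 = 1: r = r^2 * 27 mod 41 = 1^2 * 27 = 1*27 = 27
  bit 1 = 1: r = r^2 * 27 mod 41 = 27^2 * 27 = 32*27 = 3
  bit 2 = 0: r = r^2 mod 41 = 3^2 = 9
  bit 3 = 1: r = r^2 * 27 mod 41 = 9^2 * 27 = 40*27 = 14
  bit 4 = 1: r = r^2 * 27 mod 41 = 14^2 * 27 = 32*27 = 3
  -> s = B^a = 3

Answer: 22 27 3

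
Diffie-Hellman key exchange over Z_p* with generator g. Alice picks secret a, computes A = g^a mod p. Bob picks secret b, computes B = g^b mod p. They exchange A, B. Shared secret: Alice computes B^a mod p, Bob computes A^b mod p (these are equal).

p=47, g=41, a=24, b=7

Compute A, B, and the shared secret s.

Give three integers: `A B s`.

Answer: 6 43 4

Derivation:
A = 41^24 mod 47  (bits of 24 = 11000)
  bit 0 = 1: r = r^2 * 41 mod 47 = 1^2 * 41 = 1*41 = 41
  bit 1 = 1: r = r^2 * 41 mod 47 = 41^2 * 41 = 36*41 = 19
  bit 2 = 0: r = r^2 mod 47 = 19^2 = 32
  bit 3 = 0: r = r^2 mod 47 = 32^2 = 37
  bit 4 = 0: r = r^2 mod 47 = 37^2 = 6
  -> A = 6
B = 41^7 mod 47  (bits of 7 = 111)
  bit 0 = 1: r = r^2 * 41 mod 47 = 1^2 * 41 = 1*41 = 41
  bit 1 = 1: r = r^2 * 41 mod 47 = 41^2 * 41 = 36*41 = 19
  bit 2 = 1: r = r^2 * 41 mod 47 = 19^2 * 41 = 32*41 = 43
  -> B = 43
s = B^a = 43^24 mod 47  (bits of 24 = 11000)
  bit 0 = 1: r = r^2 * 43 mod 47 = 1^2 * 43 = 1*43 = 43
  bit 1 = 1: r = r^2 * 43 mod 47 = 43^2 * 43 = 16*43 = 30
  bit 2 = 0: r = r^2 mod 47 = 30^2 = 7
  bit 3 = 0: r = r^2 mod 47 = 7^2 = 2
  bit 4 = 0: r = r^2 mod 47 = 2^2 = 4
  -> s = B^a = 4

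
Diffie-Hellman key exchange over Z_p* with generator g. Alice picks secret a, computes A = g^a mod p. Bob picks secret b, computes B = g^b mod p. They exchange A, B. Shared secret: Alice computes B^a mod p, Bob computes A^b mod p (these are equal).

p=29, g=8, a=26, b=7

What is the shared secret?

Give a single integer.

A = 8^26 mod 29  (bits of 26 = 11010)
  bit 0 = 1: r = r^2 * 8 mod 29 = 1^2 * 8 = 1*8 = 8
  bit 1 = 1: r = r^2 * 8 mod 29 = 8^2 * 8 = 6*8 = 19
  bit 2 = 0: r = r^2 mod 29 = 19^2 = 13
  bit 3 = 1: r = r^2 * 8 mod 29 = 13^2 * 8 = 24*8 = 18
  bit 4 = 0: r = r^2 mod 29 = 18^2 = 5
  -> A = 5
B = 8^7 mod 29  (bits of 7 = 111)
  bit 0 = 1: r = r^2 * 8 mod 29 = 1^2 * 8 = 1*8 = 8
  bit 1 = 1: r = r^2 * 8 mod 29 = 8^2 * 8 = 6*8 = 19
  bit 2 = 1: r = r^2 * 8 mod 29 = 19^2 * 8 = 13*8 = 17
  -> B = 17
s = B^a = 17^26 mod 29  (bits of 26 = 11010)
  bit 0 = 1: r = r^2 * 17 mod 29 = 1^2 * 17 = 1*17 = 17
  bit 1 = 1: r = r^2 * 17 mod 29 = 17^2 * 17 = 28*17 = 12
  bit 2 = 0: r = r^2 mod 29 = 12^2 = 28
  bit 3 = 1: r = r^2 * 17 mod 29 = 28^2 * 17 = 1*17 = 17
  bit 4 = 0: r = r^2 mod 29 = 17^2 = 28
  -> s = B^a = 28

Answer: 28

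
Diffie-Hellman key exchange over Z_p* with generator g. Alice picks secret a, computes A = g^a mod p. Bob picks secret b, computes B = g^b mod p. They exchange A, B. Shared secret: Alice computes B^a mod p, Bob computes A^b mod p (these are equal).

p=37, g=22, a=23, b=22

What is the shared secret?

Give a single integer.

A = 22^23 mod 37  (bits of 23 = 10111)
  bit 0 = 1: r = r^2 * 22 mod 37 = 1^2 * 22 = 1*22 = 22
  bit 1 = 0: r = r^2 mod 37 = 22^2 = 3
  bit 2 = 1: r = r^2 * 22 mod 37 = 3^2 * 22 = 9*22 = 13
  bit 3 = 1: r = r^2 * 22 mod 37 = 13^2 * 22 = 21*22 = 18
  bit 4 = 1: r = r^2 * 22 mod 37 = 18^2 * 22 = 28*22 = 24
  -> A = 24
B = 22^22 mod 37  (bits of 22 = 10110)
  bit 0 = 1: r = r^2 * 22 mod 37 = 1^2 * 22 = 1*22 = 22
  bit 1 = 0: r = r^2 mod 37 = 22^2 = 3
  bit 2 = 1: r = r^2 * 22 mod 37 = 3^2 * 22 = 9*22 = 13
  bit 3 = 1: r = r^2 * 22 mod 37 = 13^2 * 22 = 21*22 = 18
  bit 4 = 0: r = r^2 mod 37 = 18^2 = 28
  -> B = 28
s = B^a = 28^23 mod 37  (bits of 23 = 10111)
  bit 0 = 1: r = r^2 * 28 mod 37 = 1^2 * 28 = 1*28 = 28
  bit 1 = 0: r = r^2 mod 37 = 28^2 = 7
  bit 2 = 1: r = r^2 * 28 mod 37 = 7^2 * 28 = 12*28 = 3
  bit 3 = 1: r = r^2 * 28 mod 37 = 3^2 * 28 = 9*28 = 30
  bit 4 = 1: r = r^2 * 28 mod 37 = 30^2 * 28 = 12*28 = 3
  -> s = B^a = 3

Answer: 3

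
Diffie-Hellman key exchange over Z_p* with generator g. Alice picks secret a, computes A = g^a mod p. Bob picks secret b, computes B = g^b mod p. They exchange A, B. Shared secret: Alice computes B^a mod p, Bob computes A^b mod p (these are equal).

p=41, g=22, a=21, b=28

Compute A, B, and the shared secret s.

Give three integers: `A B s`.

Answer: 19 4 4

Derivation:
A = 22^21 mod 41  (bits of 21 = 10101)
  bit 0 = 1: r = r^2 * 22 mod 41 = 1^2 * 22 = 1*22 = 22
  bit 1 = 0: r = r^2 mod 41 = 22^2 = 33
  bit 2 = 1: r = r^2 * 22 mod 41 = 33^2 * 22 = 23*22 = 14
  bit 3 = 0: r = r^2 mod 41 = 14^2 = 32
  bit 4 = 1: r = r^2 * 22 mod 41 = 32^2 * 22 = 40*22 = 19
  -> A = 19
B = 22^28 mod 41  (bits of 28 = 11100)
  bit 0 = 1: r = r^2 * 22 mod 41 = 1^2 * 22 = 1*22 = 22
  bit 1 = 1: r = r^2 * 22 mod 41 = 22^2 * 22 = 33*22 = 29
  bit 2 = 1: r = r^2 * 22 mod 41 = 29^2 * 22 = 21*22 = 11
  bit 3 = 0: r = r^2 mod 41 = 11^2 = 39
  bit 4 = 0: r = r^2 mod 41 = 39^2 = 4
  -> B = 4
s = B^a = 4^21 mod 41  (bits of 21 = 10101)
  bit 0 = 1: r = r^2 * 4 mod 41 = 1^2 * 4 = 1*4 = 4
  bit 1 = 0: r = r^2 mod 41 = 4^2 = 16
  bit 2 = 1: r = r^2 * 4 mod 41 = 16^2 * 4 = 10*4 = 40
  bit 3 = 0: r = r^2 mod 41 = 40^2 = 1
  bit 4 = 1: r = r^2 * 4 mod 41 = 1^2 * 4 = 1*4 = 4
  -> s = B^a = 4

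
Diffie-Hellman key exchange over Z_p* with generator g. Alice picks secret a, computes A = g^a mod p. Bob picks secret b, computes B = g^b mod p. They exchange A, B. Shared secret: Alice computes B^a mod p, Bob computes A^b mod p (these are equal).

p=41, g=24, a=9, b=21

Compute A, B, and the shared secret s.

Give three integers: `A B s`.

Answer: 15 17 26

Derivation:
A = 24^9 mod 41  (bits of 9 = 1001)
  bit 0 = 1: r = r^2 * 24 mod 41 = 1^2 * 24 = 1*24 = 24
  bit 1 = 0: r = r^2 mod 41 = 24^2 = 2
  bit 2 = 0: r = r^2 mod 41 = 2^2 = 4
  bit 3 = 1: r = r^2 * 24 mod 41 = 4^2 * 24 = 16*24 = 15
  -> A = 15
B = 24^21 mod 41  (bits of 21 = 10101)
  bit 0 = 1: r = r^2 * 24 mod 41 = 1^2 * 24 = 1*24 = 24
  bit 1 = 0: r = r^2 mod 41 = 24^2 = 2
  bit 2 = 1: r = r^2 * 24 mod 41 = 2^2 * 24 = 4*24 = 14
  bit 3 = 0: r = r^2 mod 41 = 14^2 = 32
  bit 4 = 1: r = r^2 * 24 mod 41 = 32^2 * 24 = 40*24 = 17
  -> B = 17
s = B^a = 17^9 mod 41  (bits of 9 = 1001)
  bit 0 = 1: r = r^2 * 17 mod 41 = 1^2 * 17 = 1*17 = 17
  bit 1 = 0: r = r^2 mod 41 = 17^2 = 2
  bit 2 = 0: r = r^2 mod 41 = 2^2 = 4
  bit 3 = 1: r = r^2 * 17 mod 41 = 4^2 * 17 = 16*17 = 26
  -> s = B^a = 26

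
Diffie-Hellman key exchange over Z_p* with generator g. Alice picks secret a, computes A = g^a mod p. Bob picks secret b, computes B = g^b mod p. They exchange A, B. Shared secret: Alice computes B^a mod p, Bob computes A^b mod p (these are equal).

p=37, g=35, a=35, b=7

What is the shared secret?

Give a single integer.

Answer: 13

Derivation:
A = 35^35 mod 37  (bits of 35 = 100011)
  bit 0 = 1: r = r^2 * 35 mod 37 = 1^2 * 35 = 1*35 = 35
  bit 1 = 0: r = r^2 mod 37 = 35^2 = 4
  bit 2 = 0: r = r^2 mod 37 = 4^2 = 16
  bit 3 = 0: r = r^2 mod 37 = 16^2 = 34
  bit 4 = 1: r = r^2 * 35 mod 37 = 34^2 * 35 = 9*35 = 19
  bit 5 = 1: r = r^2 * 35 mod 37 = 19^2 * 35 = 28*35 = 18
  -> A = 18
B = 35^7 mod 37  (bits of 7 = 111)
  bit 0 = 1: r = r^2 * 35 mod 37 = 1^2 * 35 = 1*35 = 35
  bit 1 = 1: r = r^2 * 35 mod 37 = 35^2 * 35 = 4*35 = 29
  bit 2 = 1: r = r^2 * 35 mod 37 = 29^2 * 35 = 27*35 = 20
  -> B = 20
s = B^a = 20^35 mod 37  (bits of 35 = 100011)
  bit 0 = 1: r = r^2 * 20 mod 37 = 1^2 * 20 = 1*20 = 20
  bit 1 = 0: r = r^2 mod 37 = 20^2 = 30
  bit 2 = 0: r = r^2 mod 37 = 30^2 = 12
  bit 3 = 0: r = r^2 mod 37 = 12^2 = 33
  bit 4 = 1: r = r^2 * 20 mod 37 = 33^2 * 20 = 16*20 = 24
  bit 5 = 1: r = r^2 * 20 mod 37 = 24^2 * 20 = 21*20 = 13
  -> s = B^a = 13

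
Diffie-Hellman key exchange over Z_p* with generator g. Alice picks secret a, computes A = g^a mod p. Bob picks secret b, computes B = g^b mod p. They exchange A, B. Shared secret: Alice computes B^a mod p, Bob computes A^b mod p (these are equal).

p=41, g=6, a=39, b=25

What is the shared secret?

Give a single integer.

Answer: 3

Derivation:
A = 6^39 mod 41  (bits of 39 = 100111)
  bit 0 = 1: r = r^2 * 6 mod 41 = 1^2 * 6 = 1*6 = 6
  bit 1 = 0: r = r^2 mod 41 = 6^2 = 36
  bit 2 = 0: r = r^2 mod 41 = 36^2 = 25
  bit 3 = 1: r = r^2 * 6 mod 41 = 25^2 * 6 = 10*6 = 19
  bit 4 = 1: r = r^2 * 6 mod 41 = 19^2 * 6 = 33*6 = 34
  bit 5 = 1: r = r^2 * 6 mod 41 = 34^2 * 6 = 8*6 = 7
  -> A = 7
B = 6^25 mod 41  (bits of 25 = 11001)
  bit 0 = 1: r = r^2 * 6 mod 41 = 1^2 * 6 = 1*6 = 6
  bit 1 = 1: r = r^2 * 6 mod 41 = 6^2 * 6 = 36*6 = 11
  bit 2 = 0: r = r^2 mod 41 = 11^2 = 39
  bit 3 = 0: r = r^2 mod 41 = 39^2 = 4
  bit 4 = 1: r = r^2 * 6 mod 41 = 4^2 * 6 = 16*6 = 14
  -> B = 14
s = B^a = 14^39 mod 41  (bits of 39 = 100111)
  bit 0 = 1: r = r^2 * 14 mod 41 = 1^2 * 14 = 1*14 = 14
  bit 1 = 0: r = r^2 mod 41 = 14^2 = 32
  bit 2 = 0: r = r^2 mod 41 = 32^2 = 40
  bit 3 = 1: r = r^2 * 14 mod 41 = 40^2 * 14 = 1*14 = 14
  bit 4 = 1: r = r^2 * 14 mod 41 = 14^2 * 14 = 32*14 = 38
  bit 5 = 1: r = r^2 * 14 mod 41 = 38^2 * 14 = 9*14 = 3
  -> s = B^a = 3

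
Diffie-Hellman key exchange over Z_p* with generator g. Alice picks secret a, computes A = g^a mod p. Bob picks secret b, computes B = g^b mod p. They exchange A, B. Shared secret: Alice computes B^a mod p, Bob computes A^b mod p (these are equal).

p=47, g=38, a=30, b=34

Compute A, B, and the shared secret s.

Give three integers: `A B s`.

A = 38^30 mod 47  (bits of 30 = 11110)
  bit 0 = 1: r = r^2 * 38 mod 47 = 1^2 * 38 = 1*38 = 38
  bit 1 = 1: r = r^2 * 38 mod 47 = 38^2 * 38 = 34*38 = 23
  bit 2 = 1: r = r^2 * 38 mod 47 = 23^2 * 38 = 12*38 = 33
  bit 3 = 1: r = r^2 * 38 mod 47 = 33^2 * 38 = 8*38 = 22
  bit 4 = 0: r = r^2 mod 47 = 22^2 = 14
  -> A = 14
B = 38^34 mod 47  (bits of 34 = 100010)
  bit 0 = 1: r = r^2 * 38 mod 47 = 1^2 * 38 = 1*38 = 38
  bit 1 = 0: r = r^2 mod 47 = 38^2 = 34
  bit 2 = 0: r = r^2 mod 47 = 34^2 = 28
  bit 3 = 0: r = r^2 mod 47 = 28^2 = 32
  bit 4 = 1: r = r^2 * 38 mod 47 = 32^2 * 38 = 37*38 = 43
  bit 5 = 0: r = r^2 mod 47 = 43^2 = 16
  -> B = 16
s = B^a = 16^30 mod 47  (bits of 30 = 11110)
  bit 0 = 1: r = r^2 * 16 mod 47 = 1^2 * 16 = 1*16 = 16
  bit 1 = 1: r = r^2 * 16 mod 47 = 16^2 * 16 = 21*16 = 7
  bit 2 = 1: r = r^2 * 16 mod 47 = 7^2 * 16 = 2*16 = 32
  bit 3 = 1: r = r^2 * 16 mod 47 = 32^2 * 16 = 37*16 = 28
  bit 4 = 0: r = r^2 mod 47 = 28^2 = 32
  -> s = B^a = 32

Answer: 14 16 32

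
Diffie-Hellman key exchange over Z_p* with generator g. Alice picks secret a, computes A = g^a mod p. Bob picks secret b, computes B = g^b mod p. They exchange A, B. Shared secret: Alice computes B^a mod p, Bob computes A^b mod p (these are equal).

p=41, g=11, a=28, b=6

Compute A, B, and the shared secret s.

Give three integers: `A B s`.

Answer: 25 33 16

Derivation:
A = 11^28 mod 41  (bits of 28 = 11100)
  bit 0 = 1: r = r^2 * 11 mod 41 = 1^2 * 11 = 1*11 = 11
  bit 1 = 1: r = r^2 * 11 mod 41 = 11^2 * 11 = 39*11 = 19
  bit 2 = 1: r = r^2 * 11 mod 41 = 19^2 * 11 = 33*11 = 35
  bit 3 = 0: r = r^2 mod 41 = 35^2 = 36
  bit 4 = 0: r = r^2 mod 41 = 36^2 = 25
  -> A = 25
B = 11^6 mod 41  (bits of 6 = 110)
  bit 0 = 1: r = r^2 * 11 mod 41 = 1^2 * 11 = 1*11 = 11
  bit 1 = 1: r = r^2 * 11 mod 41 = 11^2 * 11 = 39*11 = 19
  bit 2 = 0: r = r^2 mod 41 = 19^2 = 33
  -> B = 33
s = B^a = 33^28 mod 41  (bits of 28 = 11100)
  bit 0 = 1: r = r^2 * 33 mod 41 = 1^2 * 33 = 1*33 = 33
  bit 1 = 1: r = r^2 * 33 mod 41 = 33^2 * 33 = 23*33 = 21
  bit 2 = 1: r = r^2 * 33 mod 41 = 21^2 * 33 = 31*33 = 39
  bit 3 = 0: r = r^2 mod 41 = 39^2 = 4
  bit 4 = 0: r = r^2 mod 41 = 4^2 = 16
  -> s = B^a = 16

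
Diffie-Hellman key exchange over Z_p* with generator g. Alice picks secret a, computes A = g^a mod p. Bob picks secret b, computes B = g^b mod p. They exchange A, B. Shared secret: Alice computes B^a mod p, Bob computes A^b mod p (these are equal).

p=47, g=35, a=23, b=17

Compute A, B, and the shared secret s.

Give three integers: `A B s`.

A = 35^23 mod 47  (bits of 23 = 10111)
  bit 0 = 1: r = r^2 * 35 mod 47 = 1^2 * 35 = 1*35 = 35
  bit 1 = 0: r = r^2 mod 47 = 35^2 = 3
  bit 2 = 1: r = r^2 * 35 mod 47 = 3^2 * 35 = 9*35 = 33
  bit 3 = 1: r = r^2 * 35 mod 47 = 33^2 * 35 = 8*35 = 45
  bit 4 = 1: r = r^2 * 35 mod 47 = 45^2 * 35 = 4*35 = 46
  -> A = 46
B = 35^17 mod 47  (bits of 17 = 10001)
  bit 0 = 1: r = r^2 * 35 mod 47 = 1^2 * 35 = 1*35 = 35
  bit 1 = 0: r = r^2 mod 47 = 35^2 = 3
  bit 2 = 0: r = r^2 mod 47 = 3^2 = 9
  bit 3 = 0: r = r^2 mod 47 = 9^2 = 34
  bit 4 = 1: r = r^2 * 35 mod 47 = 34^2 * 35 = 28*35 = 40
  -> B = 40
s = B^a = 40^23 mod 47  (bits of 23 = 10111)
  bit 0 = 1: r = r^2 * 40 mod 47 = 1^2 * 40 = 1*40 = 40
  bit 1 = 0: r = r^2 mod 47 = 40^2 = 2
  bit 2 = 1: r = r^2 * 40 mod 47 = 2^2 * 40 = 4*40 = 19
  bit 3 = 1: r = r^2 * 40 mod 47 = 19^2 * 40 = 32*40 = 11
  bit 4 = 1: r = r^2 * 40 mod 47 = 11^2 * 40 = 27*40 = 46
  -> s = B^a = 46

Answer: 46 40 46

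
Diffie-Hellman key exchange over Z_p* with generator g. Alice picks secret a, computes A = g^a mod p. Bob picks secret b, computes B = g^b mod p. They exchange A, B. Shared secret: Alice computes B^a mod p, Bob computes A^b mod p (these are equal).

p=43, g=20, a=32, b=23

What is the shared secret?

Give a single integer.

A = 20^32 mod 43  (bits of 32 = 100000)
  bit 0 = 1: r = r^2 * 20 mod 43 = 1^2 * 20 = 1*20 = 20
  bit 1 = 0: r = r^2 mod 43 = 20^2 = 13
  bit 2 = 0: r = r^2 mod 43 = 13^2 = 40
  bit 3 = 0: r = r^2 mod 43 = 40^2 = 9
  bit 4 = 0: r = r^2 mod 43 = 9^2 = 38
  bit 5 = 0: r = r^2 mod 43 = 38^2 = 25
  -> A = 25
B = 20^23 mod 43  (bits of 23 = 10111)
  bit 0 = 1: r = r^2 * 20 mod 43 = 1^2 * 20 = 1*20 = 20
  bit 1 = 0: r = r^2 mod 43 = 20^2 = 13
  bit 2 = 1: r = r^2 * 20 mod 43 = 13^2 * 20 = 40*20 = 26
  bit 3 = 1: r = r^2 * 20 mod 43 = 26^2 * 20 = 31*20 = 18
  bit 4 = 1: r = r^2 * 20 mod 43 = 18^2 * 20 = 23*20 = 30
  -> B = 30
s = B^a = 30^32 mod 43  (bits of 32 = 100000)
  bit 0 = 1: r = r^2 * 30 mod 43 = 1^2 * 30 = 1*30 = 30
  bit 1 = 0: r = r^2 mod 43 = 30^2 = 40
  bit 2 = 0: r = r^2 mod 43 = 40^2 = 9
  bit 3 = 0: r = r^2 mod 43 = 9^2 = 38
  bit 4 = 0: r = r^2 mod 43 = 38^2 = 25
  bit 5 = 0: r = r^2 mod 43 = 25^2 = 23
  -> s = B^a = 23

Answer: 23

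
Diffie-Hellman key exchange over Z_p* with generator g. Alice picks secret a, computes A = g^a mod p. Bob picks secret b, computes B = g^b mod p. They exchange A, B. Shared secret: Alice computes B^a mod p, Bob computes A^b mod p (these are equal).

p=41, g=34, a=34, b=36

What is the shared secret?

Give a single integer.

A = 34^34 mod 41  (bits of 34 = 100010)
  bit 0 = 1: r = r^2 * 34 mod 41 = 1^2 * 34 = 1*34 = 34
  bit 1 = 0: r = r^2 mod 41 = 34^2 = 8
  bit 2 = 0: r = r^2 mod 41 = 8^2 = 23
  bit 3 = 0: r = r^2 mod 41 = 23^2 = 37
  bit 4 = 1: r = r^2 * 34 mod 41 = 37^2 * 34 = 16*34 = 11
  bit 5 = 0: r = r^2 mod 41 = 11^2 = 39
  -> A = 39
B = 34^36 mod 41  (bits of 36 = 100100)
  bit 0 = 1: r = r^2 * 34 mod 41 = 1^2 * 34 = 1*34 = 34
  bit 1 = 0: r = r^2 mod 41 = 34^2 = 8
  bit 2 = 0: r = r^2 mod 41 = 8^2 = 23
  bit 3 = 1: r = r^2 * 34 mod 41 = 23^2 * 34 = 37*34 = 28
  bit 4 = 0: r = r^2 mod 41 = 28^2 = 5
  bit 5 = 0: r = r^2 mod 41 = 5^2 = 25
  -> B = 25
s = B^a = 25^34 mod 41  (bits of 34 = 100010)
  bit 0 = 1: r = r^2 * 25 mod 41 = 1^2 * 25 = 1*25 = 25
  bit 1 = 0: r = r^2 mod 41 = 25^2 = 10
  bit 2 = 0: r = r^2 mod 41 = 10^2 = 18
  bit 3 = 0: r = r^2 mod 41 = 18^2 = 37
  bit 4 = 1: r = r^2 * 25 mod 41 = 37^2 * 25 = 16*25 = 31
  bit 5 = 0: r = r^2 mod 41 = 31^2 = 18
  -> s = B^a = 18

Answer: 18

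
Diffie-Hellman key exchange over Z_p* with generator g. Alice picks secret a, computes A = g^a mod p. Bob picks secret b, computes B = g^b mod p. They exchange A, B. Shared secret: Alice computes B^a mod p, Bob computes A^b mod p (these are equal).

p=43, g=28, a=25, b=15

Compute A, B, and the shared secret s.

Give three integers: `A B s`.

Answer: 29 39 2

Derivation:
A = 28^25 mod 43  (bits of 25 = 11001)
  bit 0 = 1: r = r^2 * 28 mod 43 = 1^2 * 28 = 1*28 = 28
  bit 1 = 1: r = r^2 * 28 mod 43 = 28^2 * 28 = 10*28 = 22
  bit 2 = 0: r = r^2 mod 43 = 22^2 = 11
  bit 3 = 0: r = r^2 mod 43 = 11^2 = 35
  bit 4 = 1: r = r^2 * 28 mod 43 = 35^2 * 28 = 21*28 = 29
  -> A = 29
B = 28^15 mod 43  (bits of 15 = 1111)
  bit 0 = 1: r = r^2 * 28 mod 43 = 1^2 * 28 = 1*28 = 28
  bit 1 = 1: r = r^2 * 28 mod 43 = 28^2 * 28 = 10*28 = 22
  bit 2 = 1: r = r^2 * 28 mod 43 = 22^2 * 28 = 11*28 = 7
  bit 3 = 1: r = r^2 * 28 mod 43 = 7^2 * 28 = 6*28 = 39
  -> B = 39
s = B^a = 39^25 mod 43  (bits of 25 = 11001)
  bit 0 = 1: r = r^2 * 39 mod 43 = 1^2 * 39 = 1*39 = 39
  bit 1 = 1: r = r^2 * 39 mod 43 = 39^2 * 39 = 16*39 = 22
  bit 2 = 0: r = r^2 mod 43 = 22^2 = 11
  bit 3 = 0: r = r^2 mod 43 = 11^2 = 35
  bit 4 = 1: r = r^2 * 39 mod 43 = 35^2 * 39 = 21*39 = 2
  -> s = B^a = 2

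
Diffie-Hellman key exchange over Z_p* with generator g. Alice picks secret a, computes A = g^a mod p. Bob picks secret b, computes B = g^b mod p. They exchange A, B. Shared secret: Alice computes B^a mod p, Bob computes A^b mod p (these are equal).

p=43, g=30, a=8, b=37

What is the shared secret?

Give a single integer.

Answer: 40

Derivation:
A = 30^8 mod 43  (bits of 8 = 1000)
  bit 0 = 1: r = r^2 * 30 mod 43 = 1^2 * 30 = 1*30 = 30
  bit 1 = 0: r = r^2 mod 43 = 30^2 = 40
  bit 2 = 0: r = r^2 mod 43 = 40^2 = 9
  bit 3 = 0: r = r^2 mod 43 = 9^2 = 38
  -> A = 38
B = 30^37 mod 43  (bits of 37 = 100101)
  bit 0 = 1: r = r^2 * 30 mod 43 = 1^2 * 30 = 1*30 = 30
  bit 1 = 0: r = r^2 mod 43 = 30^2 = 40
  bit 2 = 0: r = r^2 mod 43 = 40^2 = 9
  bit 3 = 1: r = r^2 * 30 mod 43 = 9^2 * 30 = 38*30 = 22
  bit 4 = 0: r = r^2 mod 43 = 22^2 = 11
  bit 5 = 1: r = r^2 * 30 mod 43 = 11^2 * 30 = 35*30 = 18
  -> B = 18
s = B^a = 18^8 mod 43  (bits of 8 = 1000)
  bit 0 = 1: r = r^2 * 18 mod 43 = 1^2 * 18 = 1*18 = 18
  bit 1 = 0: r = r^2 mod 43 = 18^2 = 23
  bit 2 = 0: r = r^2 mod 43 = 23^2 = 13
  bit 3 = 0: r = r^2 mod 43 = 13^2 = 40
  -> s = B^a = 40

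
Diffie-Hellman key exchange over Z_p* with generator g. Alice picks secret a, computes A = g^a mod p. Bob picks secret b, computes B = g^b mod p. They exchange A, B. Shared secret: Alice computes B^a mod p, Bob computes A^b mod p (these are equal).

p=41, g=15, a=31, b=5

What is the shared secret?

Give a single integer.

A = 15^31 mod 41  (bits of 31 = 11111)
  bit 0 = 1: r = r^2 * 15 mod 41 = 1^2 * 15 = 1*15 = 15
  bit 1 = 1: r = r^2 * 15 mod 41 = 15^2 * 15 = 20*15 = 13
  bit 2 = 1: r = r^2 * 15 mod 41 = 13^2 * 15 = 5*15 = 34
  bit 3 = 1: r = r^2 * 15 mod 41 = 34^2 * 15 = 8*15 = 38
  bit 4 = 1: r = r^2 * 15 mod 41 = 38^2 * 15 = 9*15 = 12
  -> A = 12
B = 15^5 mod 41  (bits of 5 = 101)
  bit 0 = 1: r = r^2 * 15 mod 41 = 1^2 * 15 = 1*15 = 15
  bit 1 = 0: r = r^2 mod 41 = 15^2 = 20
  bit 2 = 1: r = r^2 * 15 mod 41 = 20^2 * 15 = 31*15 = 14
  -> B = 14
s = B^a = 14^31 mod 41  (bits of 31 = 11111)
  bit 0 = 1: r = r^2 * 14 mod 41 = 1^2 * 14 = 1*14 = 14
  bit 1 = 1: r = r^2 * 14 mod 41 = 14^2 * 14 = 32*14 = 38
  bit 2 = 1: r = r^2 * 14 mod 41 = 38^2 * 14 = 9*14 = 3
  bit 3 = 1: r = r^2 * 14 mod 41 = 3^2 * 14 = 9*14 = 3
  bit 4 = 1: r = r^2 * 14 mod 41 = 3^2 * 14 = 9*14 = 3
  -> s = B^a = 3

Answer: 3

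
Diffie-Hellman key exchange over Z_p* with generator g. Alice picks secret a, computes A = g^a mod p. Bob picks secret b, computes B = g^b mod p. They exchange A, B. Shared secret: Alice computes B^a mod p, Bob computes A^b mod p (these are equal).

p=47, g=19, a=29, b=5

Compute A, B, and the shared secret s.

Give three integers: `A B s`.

Answer: 38 45 30

Derivation:
A = 19^29 mod 47  (bits of 29 = 11101)
  bit 0 = 1: r = r^2 * 19 mod 47 = 1^2 * 19 = 1*19 = 19
  bit 1 = 1: r = r^2 * 19 mod 47 = 19^2 * 19 = 32*19 = 44
  bit 2 = 1: r = r^2 * 19 mod 47 = 44^2 * 19 = 9*19 = 30
  bit 3 = 0: r = r^2 mod 47 = 30^2 = 7
  bit 4 = 1: r = r^2 * 19 mod 47 = 7^2 * 19 = 2*19 = 38
  -> A = 38
B = 19^5 mod 47  (bits of 5 = 101)
  bit 0 = 1: r = r^2 * 19 mod 47 = 1^2 * 19 = 1*19 = 19
  bit 1 = 0: r = r^2 mod 47 = 19^2 = 32
  bit 2 = 1: r = r^2 * 19 mod 47 = 32^2 * 19 = 37*19 = 45
  -> B = 45
s = B^a = 45^29 mod 47  (bits of 29 = 11101)
  bit 0 = 1: r = r^2 * 45 mod 47 = 1^2 * 45 = 1*45 = 45
  bit 1 = 1: r = r^2 * 45 mod 47 = 45^2 * 45 = 4*45 = 39
  bit 2 = 1: r = r^2 * 45 mod 47 = 39^2 * 45 = 17*45 = 13
  bit 3 = 0: r = r^2 mod 47 = 13^2 = 28
  bit 4 = 1: r = r^2 * 45 mod 47 = 28^2 * 45 = 32*45 = 30
  -> s = B^a = 30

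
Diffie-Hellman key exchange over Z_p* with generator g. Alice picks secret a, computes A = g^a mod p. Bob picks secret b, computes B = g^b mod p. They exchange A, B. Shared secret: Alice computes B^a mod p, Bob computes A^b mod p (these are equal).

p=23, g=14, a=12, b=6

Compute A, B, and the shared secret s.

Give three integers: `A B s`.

A = 14^12 mod 23  (bits of 12 = 1100)
  bit 0 = 1: r = r^2 * 14 mod 23 = 1^2 * 14 = 1*14 = 14
  bit 1 = 1: r = r^2 * 14 mod 23 = 14^2 * 14 = 12*14 = 7
  bit 2 = 0: r = r^2 mod 23 = 7^2 = 3
  bit 3 = 0: r = r^2 mod 23 = 3^2 = 9
  -> A = 9
B = 14^6 mod 23  (bits of 6 = 110)
  bit 0 = 1: r = r^2 * 14 mod 23 = 1^2 * 14 = 1*14 = 14
  bit 1 = 1: r = r^2 * 14 mod 23 = 14^2 * 14 = 12*14 = 7
  bit 2 = 0: r = r^2 mod 23 = 7^2 = 3
  -> B = 3
s = B^a = 3^12 mod 23  (bits of 12 = 1100)
  bit 0 = 1: r = r^2 * 3 mod 23 = 1^2 * 3 = 1*3 = 3
  bit 1 = 1: r = r^2 * 3 mod 23 = 3^2 * 3 = 9*3 = 4
  bit 2 = 0: r = r^2 mod 23 = 4^2 = 16
  bit 3 = 0: r = r^2 mod 23 = 16^2 = 3
  -> s = B^a = 3

Answer: 9 3 3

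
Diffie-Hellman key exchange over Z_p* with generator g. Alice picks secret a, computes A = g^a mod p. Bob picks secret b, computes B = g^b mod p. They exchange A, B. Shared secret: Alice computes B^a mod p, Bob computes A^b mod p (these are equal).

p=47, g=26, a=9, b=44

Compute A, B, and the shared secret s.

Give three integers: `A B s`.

A = 26^9 mod 47  (bits of 9 = 1001)
  bit 0 = 1: r = r^2 * 26 mod 47 = 1^2 * 26 = 1*26 = 26
  bit 1 = 0: r = r^2 mod 47 = 26^2 = 18
  bit 2 = 0: r = r^2 mod 47 = 18^2 = 42
  bit 3 = 1: r = r^2 * 26 mod 47 = 42^2 * 26 = 25*26 = 39
  -> A = 39
B = 26^44 mod 47  (bits of 44 = 101100)
  bit 0 = 1: r = r^2 * 26 mod 47 = 1^2 * 26 = 1*26 = 26
  bit 1 = 0: r = r^2 mod 47 = 26^2 = 18
  bit 2 = 1: r = r^2 * 26 mod 47 = 18^2 * 26 = 42*26 = 11
  bit 3 = 1: r = r^2 * 26 mod 47 = 11^2 * 26 = 27*26 = 44
  bit 4 = 0: r = r^2 mod 47 = 44^2 = 9
  bit 5 = 0: r = r^2 mod 47 = 9^2 = 34
  -> B = 34
s = B^a = 34^9 mod 47  (bits of 9 = 1001)
  bit 0 = 1: r = r^2 * 34 mod 47 = 1^2 * 34 = 1*34 = 34
  bit 1 = 0: r = r^2 mod 47 = 34^2 = 28
  bit 2 = 0: r = r^2 mod 47 = 28^2 = 32
  bit 3 = 1: r = r^2 * 34 mod 47 = 32^2 * 34 = 37*34 = 36
  -> s = B^a = 36

Answer: 39 34 36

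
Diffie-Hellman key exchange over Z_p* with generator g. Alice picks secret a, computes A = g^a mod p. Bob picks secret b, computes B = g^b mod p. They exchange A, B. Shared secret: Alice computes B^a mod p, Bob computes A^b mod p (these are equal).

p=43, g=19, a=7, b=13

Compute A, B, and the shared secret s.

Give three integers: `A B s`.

Answer: 37 20 37

Derivation:
A = 19^7 mod 43  (bits of 7 = 111)
  bit 0 = 1: r = r^2 * 19 mod 43 = 1^2 * 19 = 1*19 = 19
  bit 1 = 1: r = r^2 * 19 mod 43 = 19^2 * 19 = 17*19 = 22
  bit 2 = 1: r = r^2 * 19 mod 43 = 22^2 * 19 = 11*19 = 37
  -> A = 37
B = 19^13 mod 43  (bits of 13 = 1101)
  bit 0 = 1: r = r^2 * 19 mod 43 = 1^2 * 19 = 1*19 = 19
  bit 1 = 1: r = r^2 * 19 mod 43 = 19^2 * 19 = 17*19 = 22
  bit 2 = 0: r = r^2 mod 43 = 22^2 = 11
  bit 3 = 1: r = r^2 * 19 mod 43 = 11^2 * 19 = 35*19 = 20
  -> B = 20
s = B^a = 20^7 mod 43  (bits of 7 = 111)
  bit 0 = 1: r = r^2 * 20 mod 43 = 1^2 * 20 = 1*20 = 20
  bit 1 = 1: r = r^2 * 20 mod 43 = 20^2 * 20 = 13*20 = 2
  bit 2 = 1: r = r^2 * 20 mod 43 = 2^2 * 20 = 4*20 = 37
  -> s = B^a = 37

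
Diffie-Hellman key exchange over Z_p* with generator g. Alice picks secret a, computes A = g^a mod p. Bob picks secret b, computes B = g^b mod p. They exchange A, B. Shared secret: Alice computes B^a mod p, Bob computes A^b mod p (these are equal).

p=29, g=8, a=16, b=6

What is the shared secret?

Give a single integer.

Answer: 24

Derivation:
A = 8^16 mod 29  (bits of 16 = 10000)
  bit 0 = 1: r = r^2 * 8 mod 29 = 1^2 * 8 = 1*8 = 8
  bit 1 = 0: r = r^2 mod 29 = 8^2 = 6
  bit 2 = 0: r = r^2 mod 29 = 6^2 = 7
  bit 3 = 0: r = r^2 mod 29 = 7^2 = 20
  bit 4 = 0: r = r^2 mod 29 = 20^2 = 23
  -> A = 23
B = 8^6 mod 29  (bits of 6 = 110)
  bit 0 = 1: r = r^2 * 8 mod 29 = 1^2 * 8 = 1*8 = 8
  bit 1 = 1: r = r^2 * 8 mod 29 = 8^2 * 8 = 6*8 = 19
  bit 2 = 0: r = r^2 mod 29 = 19^2 = 13
  -> B = 13
s = B^a = 13^16 mod 29  (bits of 16 = 10000)
  bit 0 = 1: r = r^2 * 13 mod 29 = 1^2 * 13 = 1*13 = 13
  bit 1 = 0: r = r^2 mod 29 = 13^2 = 24
  bit 2 = 0: r = r^2 mod 29 = 24^2 = 25
  bit 3 = 0: r = r^2 mod 29 = 25^2 = 16
  bit 4 = 0: r = r^2 mod 29 = 16^2 = 24
  -> s = B^a = 24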